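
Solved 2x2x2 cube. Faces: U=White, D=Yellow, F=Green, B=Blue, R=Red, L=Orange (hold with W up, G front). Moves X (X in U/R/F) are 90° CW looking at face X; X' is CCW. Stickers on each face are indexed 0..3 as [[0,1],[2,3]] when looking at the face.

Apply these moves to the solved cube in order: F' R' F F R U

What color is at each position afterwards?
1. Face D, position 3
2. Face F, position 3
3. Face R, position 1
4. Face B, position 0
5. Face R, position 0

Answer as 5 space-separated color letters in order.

Answer: Y G B O O

Derivation:
After move 1 (F'): F=GGGG U=WWRR R=YRYR D=OOYY L=OWOW
After move 2 (R'): R=RRYY U=WBRB F=GWGR D=OGYG B=YBOB
After move 3 (F): F=GGRW U=WBWW R=RRBY D=YRYG L=OOOG
After move 4 (F): F=RGWG U=WBGO R=WRWY D=BRYG L=OYOR
After move 5 (R): R=WWYR U=WGGG F=RRWG D=BOYY B=OBBB
After move 6 (U): U=GWGG F=WWWG R=OBYR B=OYBB L=RROR
Query 1: D[3] = Y
Query 2: F[3] = G
Query 3: R[1] = B
Query 4: B[0] = O
Query 5: R[0] = O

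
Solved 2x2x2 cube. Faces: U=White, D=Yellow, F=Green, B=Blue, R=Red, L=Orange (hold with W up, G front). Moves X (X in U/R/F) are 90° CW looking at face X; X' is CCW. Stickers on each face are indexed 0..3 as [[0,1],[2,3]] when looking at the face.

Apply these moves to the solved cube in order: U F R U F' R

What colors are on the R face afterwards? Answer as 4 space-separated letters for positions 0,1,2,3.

After move 1 (U): U=WWWW F=RRGG R=BBRR B=OOBB L=GGOO
After move 2 (F): F=GRGR U=WWOG R=WBWR D=RBYY L=GYOY
After move 3 (R): R=WWRB U=WROR F=GBGY D=RBYO B=GOWB
After move 4 (U): U=OWRR F=WWGY R=GORB B=GYWB L=GBOY
After move 5 (F'): F=WYWG U=OWGR R=BORB D=BYYO L=GROR
After move 6 (R): R=RBBO U=OYGG F=WYWO D=BWYG B=RYWB
Query: R face = RBBO

Answer: R B B O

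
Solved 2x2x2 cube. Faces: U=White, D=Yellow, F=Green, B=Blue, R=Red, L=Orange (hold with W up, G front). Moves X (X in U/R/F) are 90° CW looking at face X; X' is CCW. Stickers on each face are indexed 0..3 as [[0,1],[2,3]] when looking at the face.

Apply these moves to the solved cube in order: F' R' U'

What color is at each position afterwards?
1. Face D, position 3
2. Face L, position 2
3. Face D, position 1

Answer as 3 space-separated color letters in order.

After move 1 (F'): F=GGGG U=WWRR R=YRYR D=OOYY L=OWOW
After move 2 (R'): R=RRYY U=WBRB F=GWGR D=OGYG B=YBOB
After move 3 (U'): U=BBWR F=OWGR R=GWYY B=RROB L=YBOW
Query 1: D[3] = G
Query 2: L[2] = O
Query 3: D[1] = G

Answer: G O G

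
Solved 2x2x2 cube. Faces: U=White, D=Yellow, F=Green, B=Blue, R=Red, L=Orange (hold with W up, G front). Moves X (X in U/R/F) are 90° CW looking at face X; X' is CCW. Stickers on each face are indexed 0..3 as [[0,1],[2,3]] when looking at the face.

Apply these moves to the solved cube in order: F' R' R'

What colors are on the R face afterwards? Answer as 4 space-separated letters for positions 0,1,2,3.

Answer: R Y R Y

Derivation:
After move 1 (F'): F=GGGG U=WWRR R=YRYR D=OOYY L=OWOW
After move 2 (R'): R=RRYY U=WBRB F=GWGR D=OGYG B=YBOB
After move 3 (R'): R=RYRY U=WORY F=GBGB D=OWYR B=GBGB
Query: R face = RYRY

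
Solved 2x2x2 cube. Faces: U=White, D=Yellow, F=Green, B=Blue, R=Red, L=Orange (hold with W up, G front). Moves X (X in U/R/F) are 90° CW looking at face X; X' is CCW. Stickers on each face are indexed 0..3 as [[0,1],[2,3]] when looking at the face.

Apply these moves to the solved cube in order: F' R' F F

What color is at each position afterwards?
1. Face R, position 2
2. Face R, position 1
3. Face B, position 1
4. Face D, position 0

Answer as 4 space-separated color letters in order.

Answer: W R B B

Derivation:
After move 1 (F'): F=GGGG U=WWRR R=YRYR D=OOYY L=OWOW
After move 2 (R'): R=RRYY U=WBRB F=GWGR D=OGYG B=YBOB
After move 3 (F): F=GGRW U=WBWW R=RRBY D=YRYG L=OOOG
After move 4 (F): F=RGWG U=WBGO R=WRWY D=BRYG L=OYOR
Query 1: R[2] = W
Query 2: R[1] = R
Query 3: B[1] = B
Query 4: D[0] = B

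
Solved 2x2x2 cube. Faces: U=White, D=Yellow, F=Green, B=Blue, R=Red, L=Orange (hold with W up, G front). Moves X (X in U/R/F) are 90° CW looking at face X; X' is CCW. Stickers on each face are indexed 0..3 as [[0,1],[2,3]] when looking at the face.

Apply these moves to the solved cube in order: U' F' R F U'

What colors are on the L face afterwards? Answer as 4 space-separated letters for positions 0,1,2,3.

Answer: R R O B

Derivation:
After move 1 (U'): U=WWWW F=OOGG R=GGRR B=RRBB L=BBOO
After move 2 (F'): F=OGOG U=WWGR R=YGYR D=BOYY L=BWOW
After move 3 (R): R=YYRG U=WGGG F=OOOY D=BBYR B=RRWB
After move 4 (F): F=OOYO U=WGWW R=GYGG D=RYYR L=BBOB
After move 5 (U'): U=GWWW F=BBYO R=OOGG B=GYWB L=RROB
Query: L face = RROB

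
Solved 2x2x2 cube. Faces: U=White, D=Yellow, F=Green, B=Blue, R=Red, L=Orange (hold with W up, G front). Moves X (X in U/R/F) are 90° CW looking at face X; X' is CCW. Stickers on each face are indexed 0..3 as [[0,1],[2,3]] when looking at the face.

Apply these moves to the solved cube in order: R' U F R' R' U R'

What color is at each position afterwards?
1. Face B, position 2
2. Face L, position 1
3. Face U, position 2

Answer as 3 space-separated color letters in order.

After move 1 (R'): R=RRRR U=WBWB F=GWGW D=YGYG B=YBYB
After move 2 (U): U=WWBB F=RRGW R=YBRR B=OOYB L=GWOO
After move 3 (F): F=GRWR U=WWOW R=BBBR D=RYYG L=GYOG
After move 4 (R'): R=BRBB U=WYOO F=GWWW D=RRYR B=GOYB
After move 5 (R'): R=RBBB U=WYOG F=GYWO D=RWYW B=RORB
After move 6 (U): U=OWGY F=RBWO R=ROBB B=GYRB L=GYOG
After move 7 (R'): R=OBRB U=ORGG F=RWWY D=RBYO B=WYWB
Query 1: B[2] = W
Query 2: L[1] = Y
Query 3: U[2] = G

Answer: W Y G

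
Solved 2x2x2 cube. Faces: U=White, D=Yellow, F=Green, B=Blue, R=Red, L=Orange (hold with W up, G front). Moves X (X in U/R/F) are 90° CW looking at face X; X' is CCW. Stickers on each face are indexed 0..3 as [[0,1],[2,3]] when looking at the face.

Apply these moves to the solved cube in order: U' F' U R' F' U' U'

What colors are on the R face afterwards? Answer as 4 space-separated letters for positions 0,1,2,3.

After move 1 (U'): U=WWWW F=OOGG R=GGRR B=RRBB L=BBOO
After move 2 (F'): F=OGOG U=WWGR R=YGYR D=BOYY L=BWOW
After move 3 (U): U=GWRW F=YGOG R=RRYR B=BWBB L=OGOW
After move 4 (R'): R=RRRY U=GBRB F=YWOW D=BGYG B=YWOB
After move 5 (F'): F=WWYO U=GBRR R=GRBY D=GWYG L=OBOR
After move 6 (U'): U=BRGR F=OBYO R=WWBY B=GROB L=YWOR
After move 7 (U'): U=RRBG F=YWYO R=OBBY B=WWOB L=GROR
Query: R face = OBBY

Answer: O B B Y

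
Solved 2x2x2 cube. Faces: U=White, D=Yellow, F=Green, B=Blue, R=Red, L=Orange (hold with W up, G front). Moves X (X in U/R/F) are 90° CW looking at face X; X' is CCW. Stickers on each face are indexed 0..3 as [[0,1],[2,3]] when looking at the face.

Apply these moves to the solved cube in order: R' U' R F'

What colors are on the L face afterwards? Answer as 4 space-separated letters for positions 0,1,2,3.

Answer: Y W O W

Derivation:
After move 1 (R'): R=RRRR U=WBWB F=GWGW D=YGYG B=YBYB
After move 2 (U'): U=BBWW F=OOGW R=GWRR B=RRYB L=YBOO
After move 3 (R): R=RGRW U=BOWW F=OGGG D=YYYR B=WRBB
After move 4 (F'): F=GGOG U=BORR R=YGYW D=BOYR L=YWOW
Query: L face = YWOW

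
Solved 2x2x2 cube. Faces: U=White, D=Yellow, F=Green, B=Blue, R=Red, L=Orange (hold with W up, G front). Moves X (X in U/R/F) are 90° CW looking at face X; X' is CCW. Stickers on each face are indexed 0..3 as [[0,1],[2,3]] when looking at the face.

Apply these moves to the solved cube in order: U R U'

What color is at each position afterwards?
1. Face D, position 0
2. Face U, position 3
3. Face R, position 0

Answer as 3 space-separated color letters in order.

Answer: Y W R

Derivation:
After move 1 (U): U=WWWW F=RRGG R=BBRR B=OOBB L=GGOO
After move 2 (R): R=RBRB U=WRWG F=RYGY D=YBYO B=WOWB
After move 3 (U'): U=RGWW F=GGGY R=RYRB B=RBWB L=WOOO
Query 1: D[0] = Y
Query 2: U[3] = W
Query 3: R[0] = R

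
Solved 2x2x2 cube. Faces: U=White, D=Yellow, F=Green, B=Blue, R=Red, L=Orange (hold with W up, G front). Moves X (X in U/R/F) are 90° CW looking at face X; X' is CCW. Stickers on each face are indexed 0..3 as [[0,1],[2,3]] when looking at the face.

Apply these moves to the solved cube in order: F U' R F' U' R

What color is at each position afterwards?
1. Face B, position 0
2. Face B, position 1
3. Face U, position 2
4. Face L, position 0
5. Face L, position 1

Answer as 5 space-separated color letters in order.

After move 1 (F): F=GGGG U=WWOO R=WRWR D=RRYY L=OYOY
After move 2 (U'): U=WOWO F=OYGG R=GGWR B=WRBB L=BBOY
After move 3 (R): R=WGRG U=WYWG F=ORGY D=RBYW B=OROB
After move 4 (F'): F=RYOG U=WYWR R=BGRG D=BYYW L=BGOW
After move 5 (U'): U=YRWW F=BGOG R=RYRG B=BGOB L=OROW
After move 6 (R): R=RRGY U=YGWG F=BYOW D=BOYB B=WGRB
Query 1: B[0] = W
Query 2: B[1] = G
Query 3: U[2] = W
Query 4: L[0] = O
Query 5: L[1] = R

Answer: W G W O R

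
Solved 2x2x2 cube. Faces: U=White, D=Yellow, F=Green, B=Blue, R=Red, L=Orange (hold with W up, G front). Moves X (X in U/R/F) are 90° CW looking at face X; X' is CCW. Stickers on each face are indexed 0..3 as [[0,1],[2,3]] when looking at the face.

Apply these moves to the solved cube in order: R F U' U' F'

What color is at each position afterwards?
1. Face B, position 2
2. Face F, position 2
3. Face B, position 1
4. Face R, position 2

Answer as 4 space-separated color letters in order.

Answer: W W G R

Derivation:
After move 1 (R): R=RRRR U=WGWG F=GYGY D=YBYB B=WBWB
After move 2 (F): F=GGYY U=WGOO R=WRGR D=RRYB L=OYOB
After move 3 (U'): U=GOWO F=OYYY R=GGGR B=WRWB L=WBOB
After move 4 (U'): U=OOGW F=WBYY R=OYGR B=GGWB L=WROB
After move 5 (F'): F=BYWY U=OOOG R=RYRR D=RBYB L=WWOG
Query 1: B[2] = W
Query 2: F[2] = W
Query 3: B[1] = G
Query 4: R[2] = R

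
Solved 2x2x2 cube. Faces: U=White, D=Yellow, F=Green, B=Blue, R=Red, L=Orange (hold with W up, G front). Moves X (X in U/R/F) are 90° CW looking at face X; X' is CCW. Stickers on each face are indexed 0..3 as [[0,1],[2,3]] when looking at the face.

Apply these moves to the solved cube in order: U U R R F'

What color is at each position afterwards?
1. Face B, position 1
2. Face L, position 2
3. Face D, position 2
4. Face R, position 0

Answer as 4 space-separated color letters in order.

After move 1 (U): U=WWWW F=RRGG R=BBRR B=OOBB L=GGOO
After move 2 (U): U=WWWW F=BBGG R=OORR B=GGBB L=RROO
After move 3 (R): R=RORO U=WBWG F=BYGY D=YBYG B=WGWB
After move 4 (R): R=RROO U=WYWY F=BBGG D=YWYW B=GGBB
After move 5 (F'): F=BGBG U=WYRO R=WRYO D=ROYW L=RYOW
Query 1: B[1] = G
Query 2: L[2] = O
Query 3: D[2] = Y
Query 4: R[0] = W

Answer: G O Y W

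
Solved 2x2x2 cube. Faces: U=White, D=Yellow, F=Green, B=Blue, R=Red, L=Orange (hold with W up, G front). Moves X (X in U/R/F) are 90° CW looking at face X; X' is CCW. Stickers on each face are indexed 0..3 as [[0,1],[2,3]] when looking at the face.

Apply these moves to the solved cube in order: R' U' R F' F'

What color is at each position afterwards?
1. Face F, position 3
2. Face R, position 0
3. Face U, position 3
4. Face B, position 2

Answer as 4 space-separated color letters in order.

After move 1 (R'): R=RRRR U=WBWB F=GWGW D=YGYG B=YBYB
After move 2 (U'): U=BBWW F=OOGW R=GWRR B=RRYB L=YBOO
After move 3 (R): R=RGRW U=BOWW F=OGGG D=YYYR B=WRBB
After move 4 (F'): F=GGOG U=BORR R=YGYW D=BOYR L=YWOW
After move 5 (F'): F=GGGO U=BOYY R=OGBW D=WWYR L=YROR
Query 1: F[3] = O
Query 2: R[0] = O
Query 3: U[3] = Y
Query 4: B[2] = B

Answer: O O Y B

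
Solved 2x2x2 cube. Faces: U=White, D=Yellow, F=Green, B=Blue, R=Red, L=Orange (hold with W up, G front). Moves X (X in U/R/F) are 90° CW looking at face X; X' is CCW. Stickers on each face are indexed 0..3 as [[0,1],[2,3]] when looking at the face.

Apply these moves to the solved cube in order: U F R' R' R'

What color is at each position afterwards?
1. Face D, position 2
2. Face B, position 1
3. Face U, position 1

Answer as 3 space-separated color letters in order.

Answer: Y O R

Derivation:
After move 1 (U): U=WWWW F=RRGG R=BBRR B=OOBB L=GGOO
After move 2 (F): F=GRGR U=WWOG R=WBWR D=RBYY L=GYOY
After move 3 (R'): R=BRWW U=WBOO F=GWGG D=RRYR B=YOBB
After move 4 (R'): R=RWBW U=WBOY F=GBGO D=RWYG B=RORB
After move 5 (R'): R=WWRB U=WROR F=GBGY D=RBYO B=GOWB
Query 1: D[2] = Y
Query 2: B[1] = O
Query 3: U[1] = R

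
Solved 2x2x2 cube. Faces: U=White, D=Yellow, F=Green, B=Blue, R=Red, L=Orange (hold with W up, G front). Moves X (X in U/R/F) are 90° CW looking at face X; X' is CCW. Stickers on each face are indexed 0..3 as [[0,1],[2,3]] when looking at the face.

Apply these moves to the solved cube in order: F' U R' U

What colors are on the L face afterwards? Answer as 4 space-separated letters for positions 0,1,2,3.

After move 1 (F'): F=GGGG U=WWRR R=YRYR D=OOYY L=OWOW
After move 2 (U): U=RWRW F=YRGG R=BBYR B=OWBB L=GGOW
After move 3 (R'): R=BRBY U=RBRO F=YWGW D=ORYG B=YWOB
After move 4 (U): U=RROB F=BRGW R=YWBY B=GGOB L=YWOW
Query: L face = YWOW

Answer: Y W O W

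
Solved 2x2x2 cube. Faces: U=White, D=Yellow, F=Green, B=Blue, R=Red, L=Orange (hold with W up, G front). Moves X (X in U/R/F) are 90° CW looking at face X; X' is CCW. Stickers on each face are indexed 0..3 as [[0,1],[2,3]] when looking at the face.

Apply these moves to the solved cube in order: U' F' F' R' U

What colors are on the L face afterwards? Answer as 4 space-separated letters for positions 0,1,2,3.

After move 1 (U'): U=WWWW F=OOGG R=GGRR B=RRBB L=BBOO
After move 2 (F'): F=OGOG U=WWGR R=YGYR D=BOYY L=BWOW
After move 3 (F'): F=GGOO U=WWYY R=OGBR D=WWYY L=BROG
After move 4 (R'): R=GROB U=WBYR F=GWOY D=WGYO B=YRWB
After move 5 (U): U=YWRB F=GROY R=YROB B=BRWB L=GWOG
Query: L face = GWOG

Answer: G W O G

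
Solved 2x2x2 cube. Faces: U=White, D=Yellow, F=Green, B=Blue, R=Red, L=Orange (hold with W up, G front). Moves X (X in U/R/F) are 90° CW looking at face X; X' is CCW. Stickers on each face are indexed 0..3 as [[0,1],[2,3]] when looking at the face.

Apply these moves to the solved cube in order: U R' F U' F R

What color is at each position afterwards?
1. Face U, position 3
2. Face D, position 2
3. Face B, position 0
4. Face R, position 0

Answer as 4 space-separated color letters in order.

Answer: Y Y O O

Derivation:
After move 1 (U): U=WWWW F=RRGG R=BBRR B=OOBB L=GGOO
After move 2 (R'): R=BRBR U=WBWO F=RWGW D=YRYG B=YOYB
After move 3 (F): F=GRWW U=WBOG R=WROR D=BBYG L=GYOR
After move 4 (U'): U=BGWO F=GYWW R=GROR B=WRYB L=YOOR
After move 5 (F): F=WGWY U=BGRO R=WROR D=OGYG L=YBOB
After move 6 (R): R=OWRR U=BGRY F=WGWG D=OYYW B=ORGB
Query 1: U[3] = Y
Query 2: D[2] = Y
Query 3: B[0] = O
Query 4: R[0] = O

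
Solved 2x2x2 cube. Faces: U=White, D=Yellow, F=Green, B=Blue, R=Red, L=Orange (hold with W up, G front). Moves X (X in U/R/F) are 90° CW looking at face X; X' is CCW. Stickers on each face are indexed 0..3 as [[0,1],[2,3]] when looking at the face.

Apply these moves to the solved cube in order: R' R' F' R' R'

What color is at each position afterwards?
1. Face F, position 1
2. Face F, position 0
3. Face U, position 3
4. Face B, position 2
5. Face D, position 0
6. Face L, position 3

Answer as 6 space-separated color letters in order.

Answer: G B W B O W

Derivation:
After move 1 (R'): R=RRRR U=WBWB F=GWGW D=YGYG B=YBYB
After move 2 (R'): R=RRRR U=WYWY F=GBGB D=YWYW B=GBGB
After move 3 (F'): F=BBGG U=WYRR R=WRYR D=OOYW L=OYOW
After move 4 (R'): R=RRWY U=WGRG F=BYGR D=OBYG B=WBOB
After move 5 (R'): R=RYRW U=WORW F=BGGG D=OYYR B=GBBB
Query 1: F[1] = G
Query 2: F[0] = B
Query 3: U[3] = W
Query 4: B[2] = B
Query 5: D[0] = O
Query 6: L[3] = W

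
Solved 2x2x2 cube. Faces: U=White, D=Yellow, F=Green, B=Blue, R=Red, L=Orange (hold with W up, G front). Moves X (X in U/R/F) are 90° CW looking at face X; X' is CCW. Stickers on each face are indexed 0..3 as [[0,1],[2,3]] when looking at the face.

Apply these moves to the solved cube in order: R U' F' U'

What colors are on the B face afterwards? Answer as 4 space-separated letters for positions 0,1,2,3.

Answer: B Y W B

Derivation:
After move 1 (R): R=RRRR U=WGWG F=GYGY D=YBYB B=WBWB
After move 2 (U'): U=GGWW F=OOGY R=GYRR B=RRWB L=WBOO
After move 3 (F'): F=OYOG U=GGGR R=BYYR D=BOYB L=WWOW
After move 4 (U'): U=GRGG F=WWOG R=OYYR B=BYWB L=RROW
Query: B face = BYWB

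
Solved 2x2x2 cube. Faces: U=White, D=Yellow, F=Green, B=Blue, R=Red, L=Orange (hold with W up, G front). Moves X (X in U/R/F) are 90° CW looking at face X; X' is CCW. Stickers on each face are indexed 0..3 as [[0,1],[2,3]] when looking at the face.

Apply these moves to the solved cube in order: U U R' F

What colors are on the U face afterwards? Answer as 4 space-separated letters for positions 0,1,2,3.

Answer: W B O R

Derivation:
After move 1 (U): U=WWWW F=RRGG R=BBRR B=OOBB L=GGOO
After move 2 (U): U=WWWW F=BBGG R=OORR B=GGBB L=RROO
After move 3 (R'): R=OROR U=WBWG F=BWGW D=YBYG B=YGYB
After move 4 (F): F=GBWW U=WBOR R=WRGR D=OOYG L=RYOB
Query: U face = WBOR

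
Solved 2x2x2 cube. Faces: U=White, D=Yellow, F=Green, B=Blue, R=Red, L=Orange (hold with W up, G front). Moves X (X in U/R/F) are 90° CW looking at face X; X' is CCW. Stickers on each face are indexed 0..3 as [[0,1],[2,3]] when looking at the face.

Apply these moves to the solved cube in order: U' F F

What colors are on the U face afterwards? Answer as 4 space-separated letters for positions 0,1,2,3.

After move 1 (U'): U=WWWW F=OOGG R=GGRR B=RRBB L=BBOO
After move 2 (F): F=GOGO U=WWOB R=WGWR D=RGYY L=BYOY
After move 3 (F): F=GGOO U=WWYY R=OGBR D=WWYY L=BROG
Query: U face = WWYY

Answer: W W Y Y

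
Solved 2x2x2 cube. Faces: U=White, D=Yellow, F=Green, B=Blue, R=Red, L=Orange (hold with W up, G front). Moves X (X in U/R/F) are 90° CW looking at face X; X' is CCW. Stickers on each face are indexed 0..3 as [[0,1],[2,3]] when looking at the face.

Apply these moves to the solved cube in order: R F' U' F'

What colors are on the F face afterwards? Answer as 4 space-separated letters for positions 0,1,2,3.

Answer: G G O G

Derivation:
After move 1 (R): R=RRRR U=WGWG F=GYGY D=YBYB B=WBWB
After move 2 (F'): F=YYGG U=WGRR R=BRYR D=OOYB L=OGOW
After move 3 (U'): U=GRWR F=OGGG R=YYYR B=BRWB L=WBOW
After move 4 (F'): F=GGOG U=GRYY R=OYOR D=BWYB L=WROW
Query: F face = GGOG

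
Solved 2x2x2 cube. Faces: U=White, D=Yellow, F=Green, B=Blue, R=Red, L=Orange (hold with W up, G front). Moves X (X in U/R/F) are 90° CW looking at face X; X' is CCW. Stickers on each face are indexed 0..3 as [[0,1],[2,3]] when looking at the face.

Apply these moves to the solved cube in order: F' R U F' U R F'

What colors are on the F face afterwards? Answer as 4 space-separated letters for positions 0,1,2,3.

After move 1 (F'): F=GGGG U=WWRR R=YRYR D=OOYY L=OWOW
After move 2 (R): R=YYRR U=WGRG F=GOGY D=OBYB B=RBWB
After move 3 (U): U=RWGG F=YYGY R=RBRR B=OWWB L=GOOW
After move 4 (F'): F=YYYG U=RWRR R=BBOR D=OWYB L=GGOG
After move 5 (U): U=RRRW F=BBYG R=OWOR B=GGWB L=YYOG
After move 6 (R): R=OORW U=RBRG F=BWYB D=OWYG B=WGRB
After move 7 (F'): F=WBBY U=RBOR R=WOOW D=YGYG L=YGOR
Query: F face = WBBY

Answer: W B B Y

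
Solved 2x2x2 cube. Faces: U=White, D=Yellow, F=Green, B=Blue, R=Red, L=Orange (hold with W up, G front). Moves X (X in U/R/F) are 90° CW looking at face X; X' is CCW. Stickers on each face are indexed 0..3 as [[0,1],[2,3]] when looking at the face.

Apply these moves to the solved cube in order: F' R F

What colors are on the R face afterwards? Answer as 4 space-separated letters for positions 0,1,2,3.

After move 1 (F'): F=GGGG U=WWRR R=YRYR D=OOYY L=OWOW
After move 2 (R): R=YYRR U=WGRG F=GOGY D=OBYB B=RBWB
After move 3 (F): F=GGYO U=WGWW R=RYGR D=RYYB L=OOOB
Query: R face = RYGR

Answer: R Y G R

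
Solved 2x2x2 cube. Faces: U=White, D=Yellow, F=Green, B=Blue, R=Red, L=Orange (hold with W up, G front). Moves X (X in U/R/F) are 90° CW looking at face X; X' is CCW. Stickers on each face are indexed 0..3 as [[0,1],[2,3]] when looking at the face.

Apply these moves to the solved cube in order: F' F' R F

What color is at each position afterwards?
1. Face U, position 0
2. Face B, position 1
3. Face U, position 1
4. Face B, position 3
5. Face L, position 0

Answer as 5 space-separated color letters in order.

Answer: W B G B O

Derivation:
After move 1 (F'): F=GGGG U=WWRR R=YRYR D=OOYY L=OWOW
After move 2 (F'): F=GGGG U=WWYY R=OROR D=WWYY L=OROR
After move 3 (R): R=OORR U=WGYG F=GWGY D=WBYB B=YBWB
After move 4 (F): F=GGYW U=WGRR R=YOGR D=ROYB L=OWOB
Query 1: U[0] = W
Query 2: B[1] = B
Query 3: U[1] = G
Query 4: B[3] = B
Query 5: L[0] = O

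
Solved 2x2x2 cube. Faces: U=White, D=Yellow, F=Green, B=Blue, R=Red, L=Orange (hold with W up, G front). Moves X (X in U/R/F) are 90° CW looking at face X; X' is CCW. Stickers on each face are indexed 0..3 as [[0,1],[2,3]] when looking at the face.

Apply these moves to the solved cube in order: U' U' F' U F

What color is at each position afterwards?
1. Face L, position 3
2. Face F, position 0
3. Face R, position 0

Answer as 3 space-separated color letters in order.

After move 1 (U'): U=WWWW F=OOGG R=GGRR B=RRBB L=BBOO
After move 2 (U'): U=WWWW F=BBGG R=OORR B=GGBB L=RROO
After move 3 (F'): F=BGBG U=WWOR R=YOYR D=ROYY L=RWOW
After move 4 (U): U=OWRW F=YOBG R=GGYR B=RWBB L=BGOW
After move 5 (F): F=BYGO U=OWWG R=RGWR D=YGYY L=BROO
Query 1: L[3] = O
Query 2: F[0] = B
Query 3: R[0] = R

Answer: O B R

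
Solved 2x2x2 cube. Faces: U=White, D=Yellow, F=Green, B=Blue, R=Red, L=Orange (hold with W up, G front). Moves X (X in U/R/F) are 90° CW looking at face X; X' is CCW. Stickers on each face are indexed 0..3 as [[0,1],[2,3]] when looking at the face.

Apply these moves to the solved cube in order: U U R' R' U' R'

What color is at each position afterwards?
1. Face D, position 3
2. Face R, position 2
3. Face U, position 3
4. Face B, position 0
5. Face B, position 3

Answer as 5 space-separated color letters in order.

Answer: G B R W B

Derivation:
After move 1 (U): U=WWWW F=RRGG R=BBRR B=OOBB L=GGOO
After move 2 (U): U=WWWW F=BBGG R=OORR B=GGBB L=RROO
After move 3 (R'): R=OROR U=WBWG F=BWGW D=YBYG B=YGYB
After move 4 (R'): R=RROO U=WYWY F=BBGG D=YWYW B=GGBB
After move 5 (U'): U=YYWW F=RRGG R=BBOO B=RRBB L=GGOO
After move 6 (R'): R=BOBO U=YBWR F=RYGW D=YRYG B=WRWB
Query 1: D[3] = G
Query 2: R[2] = B
Query 3: U[3] = R
Query 4: B[0] = W
Query 5: B[3] = B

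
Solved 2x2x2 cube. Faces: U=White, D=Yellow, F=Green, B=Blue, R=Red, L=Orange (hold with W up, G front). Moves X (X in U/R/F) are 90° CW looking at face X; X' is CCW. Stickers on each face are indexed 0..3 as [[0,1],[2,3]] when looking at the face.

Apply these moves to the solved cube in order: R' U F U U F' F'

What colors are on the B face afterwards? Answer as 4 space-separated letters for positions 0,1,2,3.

Answer: G R Y B

Derivation:
After move 1 (R'): R=RRRR U=WBWB F=GWGW D=YGYG B=YBYB
After move 2 (U): U=WWBB F=RRGW R=YBRR B=OOYB L=GWOO
After move 3 (F): F=GRWR U=WWOW R=BBBR D=RYYG L=GYOG
After move 4 (U): U=OWWW F=BBWR R=OOBR B=GYYB L=GROG
After move 5 (U): U=WOWW F=OOWR R=GYBR B=GRYB L=BBOG
After move 6 (F'): F=OROW U=WOGB R=YYRR D=BGYG L=BWOW
After move 7 (F'): F=RWOO U=WOYR R=GYBR D=WWYG L=BBOG
Query: B face = GRYB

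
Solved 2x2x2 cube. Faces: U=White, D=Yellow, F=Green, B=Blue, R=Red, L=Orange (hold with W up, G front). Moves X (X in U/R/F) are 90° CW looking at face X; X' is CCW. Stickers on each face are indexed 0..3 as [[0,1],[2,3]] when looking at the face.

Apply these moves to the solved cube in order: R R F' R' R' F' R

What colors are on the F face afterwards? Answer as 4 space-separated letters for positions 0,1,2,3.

Answer: G W B R

Derivation:
After move 1 (R): R=RRRR U=WGWG F=GYGY D=YBYB B=WBWB
After move 2 (R): R=RRRR U=WYWY F=GBGB D=YWYW B=GBGB
After move 3 (F'): F=BBGG U=WYRR R=WRYR D=OOYW L=OYOW
After move 4 (R'): R=RRWY U=WGRG F=BYGR D=OBYG B=WBOB
After move 5 (R'): R=RYRW U=WORW F=BGGG D=OYYR B=GBBB
After move 6 (F'): F=GGBG U=WORR R=YYOW D=YWYR L=OWOR
After move 7 (R): R=OYWY U=WGRG F=GWBR D=YBYG B=RBOB
Query: F face = GWBR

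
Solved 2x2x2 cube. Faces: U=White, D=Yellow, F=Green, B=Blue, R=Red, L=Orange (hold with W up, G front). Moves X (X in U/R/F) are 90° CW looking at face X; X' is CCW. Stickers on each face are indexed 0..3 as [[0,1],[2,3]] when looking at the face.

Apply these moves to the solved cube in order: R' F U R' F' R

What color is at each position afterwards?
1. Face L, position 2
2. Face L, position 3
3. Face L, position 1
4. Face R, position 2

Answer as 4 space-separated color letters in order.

Answer: O O O B

Derivation:
After move 1 (R'): R=RRRR U=WBWB F=GWGW D=YGYG B=YBYB
After move 2 (F): F=GGWW U=WBOO R=WRBR D=RRYG L=OYOG
After move 3 (U): U=OWOB F=WRWW R=YBBR B=OYYB L=GGOG
After move 4 (R'): R=BRYB U=OYOO F=WWWB D=RRYW B=GYRB
After move 5 (F'): F=WBWW U=OYBY R=RRRB D=GGYW L=GOOO
After move 6 (R): R=RRBR U=OBBW F=WGWW D=GRYG B=YYYB
Query 1: L[2] = O
Query 2: L[3] = O
Query 3: L[1] = O
Query 4: R[2] = B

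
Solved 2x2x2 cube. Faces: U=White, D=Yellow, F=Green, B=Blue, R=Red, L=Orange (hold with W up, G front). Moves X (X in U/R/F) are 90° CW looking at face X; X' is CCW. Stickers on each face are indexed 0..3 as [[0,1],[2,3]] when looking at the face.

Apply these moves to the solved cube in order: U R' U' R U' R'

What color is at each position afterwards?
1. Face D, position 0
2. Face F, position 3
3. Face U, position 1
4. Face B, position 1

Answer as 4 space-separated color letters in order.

After move 1 (U): U=WWWW F=RRGG R=BBRR B=OOBB L=GGOO
After move 2 (R'): R=BRBR U=WBWO F=RWGW D=YRYG B=YOYB
After move 3 (U'): U=BOWW F=GGGW R=RWBR B=BRYB L=YOOO
After move 4 (R): R=BRRW U=BGWW F=GRGG D=YYYB B=WROB
After move 5 (U'): U=GWBW F=YOGG R=GRRW B=BROB L=WROO
After move 6 (R'): R=RWGR U=GOBB F=YWGW D=YOYG B=BRYB
Query 1: D[0] = Y
Query 2: F[3] = W
Query 3: U[1] = O
Query 4: B[1] = R

Answer: Y W O R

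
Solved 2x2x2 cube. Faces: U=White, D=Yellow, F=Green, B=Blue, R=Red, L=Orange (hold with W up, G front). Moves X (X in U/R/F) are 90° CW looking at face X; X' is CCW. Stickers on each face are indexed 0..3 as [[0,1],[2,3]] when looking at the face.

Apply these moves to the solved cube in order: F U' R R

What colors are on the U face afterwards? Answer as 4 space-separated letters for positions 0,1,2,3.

After move 1 (F): F=GGGG U=WWOO R=WRWR D=RRYY L=OYOY
After move 2 (U'): U=WOWO F=OYGG R=GGWR B=WRBB L=BBOY
After move 3 (R): R=WGRG U=WYWG F=ORGY D=RBYW B=OROB
After move 4 (R): R=RWGG U=WRWY F=OBGW D=ROYO B=GRYB
Query: U face = WRWY

Answer: W R W Y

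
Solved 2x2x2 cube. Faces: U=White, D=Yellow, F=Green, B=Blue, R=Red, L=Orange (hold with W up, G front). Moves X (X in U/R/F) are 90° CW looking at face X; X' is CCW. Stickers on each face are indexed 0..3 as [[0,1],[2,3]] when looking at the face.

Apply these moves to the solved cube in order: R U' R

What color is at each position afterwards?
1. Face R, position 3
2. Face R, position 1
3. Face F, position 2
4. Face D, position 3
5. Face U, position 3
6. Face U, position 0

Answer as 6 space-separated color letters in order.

Answer: Y G G R Y G

Derivation:
After move 1 (R): R=RRRR U=WGWG F=GYGY D=YBYB B=WBWB
After move 2 (U'): U=GGWW F=OOGY R=GYRR B=RRWB L=WBOO
After move 3 (R): R=RGRY U=GOWY F=OBGB D=YWYR B=WRGB
Query 1: R[3] = Y
Query 2: R[1] = G
Query 3: F[2] = G
Query 4: D[3] = R
Query 5: U[3] = Y
Query 6: U[0] = G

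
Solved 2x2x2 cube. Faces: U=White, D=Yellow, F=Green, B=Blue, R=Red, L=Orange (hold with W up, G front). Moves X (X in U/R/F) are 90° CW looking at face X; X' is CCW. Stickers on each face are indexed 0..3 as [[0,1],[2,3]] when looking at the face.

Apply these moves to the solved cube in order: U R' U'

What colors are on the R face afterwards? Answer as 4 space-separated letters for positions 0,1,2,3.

After move 1 (U): U=WWWW F=RRGG R=BBRR B=OOBB L=GGOO
After move 2 (R'): R=BRBR U=WBWO F=RWGW D=YRYG B=YOYB
After move 3 (U'): U=BOWW F=GGGW R=RWBR B=BRYB L=YOOO
Query: R face = RWBR

Answer: R W B R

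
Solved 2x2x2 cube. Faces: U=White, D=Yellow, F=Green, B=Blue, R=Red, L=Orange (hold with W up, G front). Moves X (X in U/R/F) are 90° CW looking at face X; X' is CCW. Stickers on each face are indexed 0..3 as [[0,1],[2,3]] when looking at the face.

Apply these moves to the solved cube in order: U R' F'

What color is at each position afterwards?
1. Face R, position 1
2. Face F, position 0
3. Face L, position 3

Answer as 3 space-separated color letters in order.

After move 1 (U): U=WWWW F=RRGG R=BBRR B=OOBB L=GGOO
After move 2 (R'): R=BRBR U=WBWO F=RWGW D=YRYG B=YOYB
After move 3 (F'): F=WWRG U=WBBB R=RRYR D=GOYG L=GOOW
Query 1: R[1] = R
Query 2: F[0] = W
Query 3: L[3] = W

Answer: R W W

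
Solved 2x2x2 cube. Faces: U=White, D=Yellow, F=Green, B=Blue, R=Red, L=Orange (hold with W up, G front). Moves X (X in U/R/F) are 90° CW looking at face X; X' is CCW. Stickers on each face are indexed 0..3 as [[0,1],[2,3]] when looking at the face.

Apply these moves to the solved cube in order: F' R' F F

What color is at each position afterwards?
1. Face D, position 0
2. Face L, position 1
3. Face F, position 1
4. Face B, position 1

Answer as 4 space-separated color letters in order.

Answer: B Y G B

Derivation:
After move 1 (F'): F=GGGG U=WWRR R=YRYR D=OOYY L=OWOW
After move 2 (R'): R=RRYY U=WBRB F=GWGR D=OGYG B=YBOB
After move 3 (F): F=GGRW U=WBWW R=RRBY D=YRYG L=OOOG
After move 4 (F): F=RGWG U=WBGO R=WRWY D=BRYG L=OYOR
Query 1: D[0] = B
Query 2: L[1] = Y
Query 3: F[1] = G
Query 4: B[1] = B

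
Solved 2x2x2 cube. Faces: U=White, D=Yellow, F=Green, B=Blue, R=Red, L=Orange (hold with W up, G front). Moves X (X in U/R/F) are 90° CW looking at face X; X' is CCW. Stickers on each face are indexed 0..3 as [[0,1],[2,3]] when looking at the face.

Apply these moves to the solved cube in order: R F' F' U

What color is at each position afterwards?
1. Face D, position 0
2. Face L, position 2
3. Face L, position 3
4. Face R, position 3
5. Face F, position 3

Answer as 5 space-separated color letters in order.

Answer: G O R R G

Derivation:
After move 1 (R): R=RRRR U=WGWG F=GYGY D=YBYB B=WBWB
After move 2 (F'): F=YYGG U=WGRR R=BRYR D=OOYB L=OGOW
After move 3 (F'): F=YGYG U=WGBY R=OROR D=GWYB L=OROR
After move 4 (U): U=BWYG F=ORYG R=WBOR B=ORWB L=YGOR
Query 1: D[0] = G
Query 2: L[2] = O
Query 3: L[3] = R
Query 4: R[3] = R
Query 5: F[3] = G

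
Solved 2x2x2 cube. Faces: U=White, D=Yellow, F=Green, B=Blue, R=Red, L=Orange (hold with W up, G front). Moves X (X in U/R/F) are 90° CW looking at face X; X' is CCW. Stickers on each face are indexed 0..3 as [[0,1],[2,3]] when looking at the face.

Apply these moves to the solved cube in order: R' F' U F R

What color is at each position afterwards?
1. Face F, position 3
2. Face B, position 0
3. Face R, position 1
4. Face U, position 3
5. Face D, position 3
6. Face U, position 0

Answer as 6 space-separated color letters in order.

Answer: G W R R O R

Derivation:
After move 1 (R'): R=RRRR U=WBWB F=GWGW D=YGYG B=YBYB
After move 2 (F'): F=WWGG U=WBRR R=GRYR D=OOYG L=OBOW
After move 3 (U): U=RWRB F=GRGG R=YBYR B=OBYB L=WWOW
After move 4 (F): F=GGGR U=RWWW R=RBBR D=YYYG L=WOOO
After move 5 (R): R=BRRB U=RGWR F=GYGG D=YYYO B=WBWB
Query 1: F[3] = G
Query 2: B[0] = W
Query 3: R[1] = R
Query 4: U[3] = R
Query 5: D[3] = O
Query 6: U[0] = R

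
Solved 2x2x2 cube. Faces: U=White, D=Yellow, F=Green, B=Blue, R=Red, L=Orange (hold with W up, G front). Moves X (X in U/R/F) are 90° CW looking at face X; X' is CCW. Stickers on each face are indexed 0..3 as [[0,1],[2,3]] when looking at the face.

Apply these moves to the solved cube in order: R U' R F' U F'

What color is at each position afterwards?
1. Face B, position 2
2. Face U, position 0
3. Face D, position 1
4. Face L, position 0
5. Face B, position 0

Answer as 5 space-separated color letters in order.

After move 1 (R): R=RRRR U=WGWG F=GYGY D=YBYB B=WBWB
After move 2 (U'): U=GGWW F=OOGY R=GYRR B=RRWB L=WBOO
After move 3 (R): R=RGRY U=GOWY F=OBGB D=YWYR B=WRGB
After move 4 (F'): F=BBOG U=GORR R=WGYY D=BOYR L=WYOW
After move 5 (U): U=RGRO F=WGOG R=WRYY B=WYGB L=BBOW
After move 6 (F'): F=GGWO U=RGWY R=ORBY D=BWYR L=BOOR
Query 1: B[2] = G
Query 2: U[0] = R
Query 3: D[1] = W
Query 4: L[0] = B
Query 5: B[0] = W

Answer: G R W B W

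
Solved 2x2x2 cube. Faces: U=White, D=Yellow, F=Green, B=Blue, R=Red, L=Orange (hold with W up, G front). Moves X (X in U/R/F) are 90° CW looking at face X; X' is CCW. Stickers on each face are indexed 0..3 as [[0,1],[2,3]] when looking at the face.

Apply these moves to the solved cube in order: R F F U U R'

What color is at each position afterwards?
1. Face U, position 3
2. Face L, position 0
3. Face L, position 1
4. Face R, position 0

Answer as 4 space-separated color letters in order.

Answer: Y O R R

Derivation:
After move 1 (R): R=RRRR U=WGWG F=GYGY D=YBYB B=WBWB
After move 2 (F): F=GGYY U=WGOO R=WRGR D=RRYB L=OYOB
After move 3 (F): F=YGYG U=WGBY R=OROR D=GWYB L=OROR
After move 4 (U): U=BWYG F=ORYG R=WBOR B=ORWB L=YGOR
After move 5 (U): U=YBGW F=WBYG R=OROR B=YGWB L=OROR
After move 6 (R'): R=RROO U=YWGY F=WBYW D=GBYG B=BGWB
Query 1: U[3] = Y
Query 2: L[0] = O
Query 3: L[1] = R
Query 4: R[0] = R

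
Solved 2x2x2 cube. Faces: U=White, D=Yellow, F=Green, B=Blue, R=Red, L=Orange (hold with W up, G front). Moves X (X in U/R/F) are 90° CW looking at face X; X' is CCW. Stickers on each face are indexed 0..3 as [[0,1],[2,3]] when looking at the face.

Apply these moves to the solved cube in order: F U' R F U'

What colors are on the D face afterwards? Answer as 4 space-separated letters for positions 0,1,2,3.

Answer: R W Y W

Derivation:
After move 1 (F): F=GGGG U=WWOO R=WRWR D=RRYY L=OYOY
After move 2 (U'): U=WOWO F=OYGG R=GGWR B=WRBB L=BBOY
After move 3 (R): R=WGRG U=WYWG F=ORGY D=RBYW B=OROB
After move 4 (F): F=GOYR U=WYYB R=WGGG D=RWYW L=BROB
After move 5 (U'): U=YBWY F=BRYR R=GOGG B=WGOB L=OROB
Query: D face = RWYW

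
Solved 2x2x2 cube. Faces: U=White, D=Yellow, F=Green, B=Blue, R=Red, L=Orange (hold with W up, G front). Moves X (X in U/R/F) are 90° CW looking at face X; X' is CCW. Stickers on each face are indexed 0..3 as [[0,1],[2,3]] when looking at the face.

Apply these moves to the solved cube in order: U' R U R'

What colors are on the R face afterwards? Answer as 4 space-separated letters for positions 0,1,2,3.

Answer: R G W R

Derivation:
After move 1 (U'): U=WWWW F=OOGG R=GGRR B=RRBB L=BBOO
After move 2 (R): R=RGRG U=WOWG F=OYGY D=YBYR B=WRWB
After move 3 (U): U=WWGO F=RGGY R=WRRG B=BBWB L=OYOO
After move 4 (R'): R=RGWR U=WWGB F=RWGO D=YGYY B=RBBB
Query: R face = RGWR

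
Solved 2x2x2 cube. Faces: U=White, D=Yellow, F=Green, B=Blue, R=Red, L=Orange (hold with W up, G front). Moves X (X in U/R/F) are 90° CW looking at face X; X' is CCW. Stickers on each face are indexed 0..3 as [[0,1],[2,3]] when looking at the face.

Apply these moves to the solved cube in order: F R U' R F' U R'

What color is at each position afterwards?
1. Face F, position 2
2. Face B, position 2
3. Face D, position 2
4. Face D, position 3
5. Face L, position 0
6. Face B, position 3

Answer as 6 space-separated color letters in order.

Answer: O Y Y G B B

Derivation:
After move 1 (F): F=GGGG U=WWOO R=WRWR D=RRYY L=OYOY
After move 2 (R): R=WWRR U=WGOG F=GRGY D=RBYB B=OBWB
After move 3 (U'): U=GGWO F=OYGY R=GRRR B=WWWB L=OBOY
After move 4 (R): R=RGRR U=GYWY F=OBGB D=RWYW B=OWGB
After move 5 (F'): F=BBOG U=GYRR R=WGRR D=BYYW L=OYOW
After move 6 (U): U=RGRY F=WGOG R=OWRR B=OYGB L=BBOW
After move 7 (R'): R=WROR U=RGRO F=WGOY D=BGYG B=WYYB
Query 1: F[2] = O
Query 2: B[2] = Y
Query 3: D[2] = Y
Query 4: D[3] = G
Query 5: L[0] = B
Query 6: B[3] = B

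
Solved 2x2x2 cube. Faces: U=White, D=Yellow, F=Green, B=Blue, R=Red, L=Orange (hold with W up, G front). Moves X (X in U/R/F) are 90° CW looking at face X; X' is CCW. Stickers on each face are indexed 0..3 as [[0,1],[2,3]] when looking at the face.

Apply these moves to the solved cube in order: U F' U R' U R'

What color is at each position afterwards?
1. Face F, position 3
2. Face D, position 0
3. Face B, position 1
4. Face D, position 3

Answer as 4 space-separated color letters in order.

After move 1 (U): U=WWWW F=RRGG R=BBRR B=OOBB L=GGOO
After move 2 (F'): F=RGRG U=WWBR R=YBYR D=GOYY L=GWOW
After move 3 (U): U=BWRW F=YBRG R=OOYR B=GWBB L=RGOW
After move 4 (R'): R=OROY U=BBRG F=YWRW D=GBYG B=YWOB
After move 5 (U): U=RBGB F=ORRW R=YWOY B=RGOB L=YWOW
After move 6 (R'): R=WYYO U=ROGR F=OBRB D=GRYW B=GGBB
Query 1: F[3] = B
Query 2: D[0] = G
Query 3: B[1] = G
Query 4: D[3] = W

Answer: B G G W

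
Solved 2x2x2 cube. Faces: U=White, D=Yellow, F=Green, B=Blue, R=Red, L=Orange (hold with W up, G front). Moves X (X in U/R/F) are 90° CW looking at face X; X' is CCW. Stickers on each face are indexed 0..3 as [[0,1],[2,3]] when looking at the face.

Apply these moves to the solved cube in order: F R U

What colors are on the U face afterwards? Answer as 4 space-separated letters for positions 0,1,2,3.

After move 1 (F): F=GGGG U=WWOO R=WRWR D=RRYY L=OYOY
After move 2 (R): R=WWRR U=WGOG F=GRGY D=RBYB B=OBWB
After move 3 (U): U=OWGG F=WWGY R=OBRR B=OYWB L=GROY
Query: U face = OWGG

Answer: O W G G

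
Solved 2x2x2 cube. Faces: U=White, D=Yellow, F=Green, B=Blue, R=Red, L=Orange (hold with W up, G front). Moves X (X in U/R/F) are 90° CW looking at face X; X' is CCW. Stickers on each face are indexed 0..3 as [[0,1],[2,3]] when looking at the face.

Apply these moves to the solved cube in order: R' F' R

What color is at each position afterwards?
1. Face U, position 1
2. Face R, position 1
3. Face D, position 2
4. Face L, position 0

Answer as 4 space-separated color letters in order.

After move 1 (R'): R=RRRR U=WBWB F=GWGW D=YGYG B=YBYB
After move 2 (F'): F=WWGG U=WBRR R=GRYR D=OOYG L=OBOW
After move 3 (R): R=YGRR U=WWRG F=WOGG D=OYYY B=RBBB
Query 1: U[1] = W
Query 2: R[1] = G
Query 3: D[2] = Y
Query 4: L[0] = O

Answer: W G Y O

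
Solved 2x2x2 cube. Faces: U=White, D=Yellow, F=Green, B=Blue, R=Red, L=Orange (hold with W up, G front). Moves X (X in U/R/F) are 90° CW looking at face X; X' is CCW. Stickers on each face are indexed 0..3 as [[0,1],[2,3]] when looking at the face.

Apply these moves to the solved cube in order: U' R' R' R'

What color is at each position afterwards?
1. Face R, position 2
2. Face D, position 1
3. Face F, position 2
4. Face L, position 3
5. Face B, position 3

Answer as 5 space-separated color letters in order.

Answer: R B G O B

Derivation:
After move 1 (U'): U=WWWW F=OOGG R=GGRR B=RRBB L=BBOO
After move 2 (R'): R=GRGR U=WBWR F=OWGW D=YOYG B=YRYB
After move 3 (R'): R=RRGG U=WYWY F=OBGR D=YWYW B=GROB
After move 4 (R'): R=RGRG U=WOWG F=OYGY D=YBYR B=WRWB
Query 1: R[2] = R
Query 2: D[1] = B
Query 3: F[2] = G
Query 4: L[3] = O
Query 5: B[3] = B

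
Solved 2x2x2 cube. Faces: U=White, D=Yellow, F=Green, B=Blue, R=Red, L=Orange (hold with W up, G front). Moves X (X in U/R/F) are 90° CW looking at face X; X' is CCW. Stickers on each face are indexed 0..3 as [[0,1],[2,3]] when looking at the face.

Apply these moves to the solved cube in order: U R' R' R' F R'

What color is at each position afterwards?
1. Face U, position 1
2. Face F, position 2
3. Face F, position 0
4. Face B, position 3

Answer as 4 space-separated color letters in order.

Answer: W Y G B

Derivation:
After move 1 (U): U=WWWW F=RRGG R=BBRR B=OOBB L=GGOO
After move 2 (R'): R=BRBR U=WBWO F=RWGW D=YRYG B=YOYB
After move 3 (R'): R=RRBB U=WYWY F=RBGO D=YWYW B=GORB
After move 4 (R'): R=RBRB U=WRWG F=RYGY D=YBYO B=WOWB
After move 5 (F): F=GRYY U=WROG R=WBGB D=RRYO L=GYOB
After move 6 (R'): R=BBWG U=WWOW F=GRYG D=RRYY B=OORB
Query 1: U[1] = W
Query 2: F[2] = Y
Query 3: F[0] = G
Query 4: B[3] = B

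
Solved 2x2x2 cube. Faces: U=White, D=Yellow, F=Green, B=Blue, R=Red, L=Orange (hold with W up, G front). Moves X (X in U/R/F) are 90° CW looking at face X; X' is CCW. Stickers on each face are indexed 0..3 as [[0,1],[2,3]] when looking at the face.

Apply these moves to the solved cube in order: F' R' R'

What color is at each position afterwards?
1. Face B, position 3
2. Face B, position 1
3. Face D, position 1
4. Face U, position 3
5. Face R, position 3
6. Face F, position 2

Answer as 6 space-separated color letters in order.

Answer: B B W Y Y G

Derivation:
After move 1 (F'): F=GGGG U=WWRR R=YRYR D=OOYY L=OWOW
After move 2 (R'): R=RRYY U=WBRB F=GWGR D=OGYG B=YBOB
After move 3 (R'): R=RYRY U=WORY F=GBGB D=OWYR B=GBGB
Query 1: B[3] = B
Query 2: B[1] = B
Query 3: D[1] = W
Query 4: U[3] = Y
Query 5: R[3] = Y
Query 6: F[2] = G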